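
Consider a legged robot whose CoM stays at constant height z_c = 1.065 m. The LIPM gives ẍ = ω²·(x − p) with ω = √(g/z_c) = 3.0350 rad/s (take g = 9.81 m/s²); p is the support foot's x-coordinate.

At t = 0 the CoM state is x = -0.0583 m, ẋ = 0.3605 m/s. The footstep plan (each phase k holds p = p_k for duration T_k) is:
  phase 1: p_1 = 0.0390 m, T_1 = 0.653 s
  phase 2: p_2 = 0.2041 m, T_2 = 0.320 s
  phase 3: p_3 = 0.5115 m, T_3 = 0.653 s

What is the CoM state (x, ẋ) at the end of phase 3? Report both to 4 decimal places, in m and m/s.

x = -0.7185, ẋ = -3.5736

phase 1: p=0.0390, T=0.653, ωT=1.981855, cosh=3.697002, sinh=3.559189; start (x,ẋ)=(-0.058300, 0.360500) → end (x,ẋ)=(0.102045, 0.281721)
phase 2: p=0.2041, T=0.320, ωT=0.971200, cosh=1.509870, sinh=1.131242; start (x,ẋ)=(0.102045, 0.281721) → end (x,ẋ)=(0.155017, 0.074976)
phase 3: p=0.5115, T=0.653, ωT=1.981855, cosh=3.697002, sinh=3.559189; start (x,ẋ)=(0.155017, 0.074976) → end (x,ẋ)=(-0.718492, -3.573589)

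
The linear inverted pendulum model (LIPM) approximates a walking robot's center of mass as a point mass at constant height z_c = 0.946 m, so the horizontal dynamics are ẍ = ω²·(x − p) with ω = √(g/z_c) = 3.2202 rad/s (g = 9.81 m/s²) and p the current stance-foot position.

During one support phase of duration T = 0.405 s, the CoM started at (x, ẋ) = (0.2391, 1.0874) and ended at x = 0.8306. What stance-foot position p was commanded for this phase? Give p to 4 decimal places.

ωT = 3.2202·0.405 = 1.304181; cosh(ωT) = 1.978032, sinh(ωT) = 1.706638
x(T) = p + (x₀−p)·cosh(ωT) + (ẋ₀/ω)·sinh(ωT) ⇒ p·(1 − cosh) = x(T) − x₀·cosh − (ẋ₀/ω)·sinh
numerator   = 0.8306 − (0.2391)·1.978032 − (1.0874/3.2202)·1.706638 = -0.218646
denominator = 1 − 1.978032 = -0.978032
p = -0.218646 / -0.978032 = 0.2236

p = 0.2236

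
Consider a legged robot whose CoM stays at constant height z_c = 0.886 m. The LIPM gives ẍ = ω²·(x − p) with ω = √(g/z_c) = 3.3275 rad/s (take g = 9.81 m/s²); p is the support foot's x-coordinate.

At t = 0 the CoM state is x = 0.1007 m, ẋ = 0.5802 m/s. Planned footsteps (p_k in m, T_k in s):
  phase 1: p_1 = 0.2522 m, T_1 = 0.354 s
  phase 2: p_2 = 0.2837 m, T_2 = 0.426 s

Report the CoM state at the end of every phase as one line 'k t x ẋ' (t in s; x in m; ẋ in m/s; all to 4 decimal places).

phase 1: p=0.2522, T=0.354, ωT=1.177935, cosh=1.777787, sinh=1.469873; start (x,ẋ)=(0.100700, 0.580200) → end (x,ẋ)=(0.239160, 0.290485)
phase 2: p=0.2837, T=0.426, ωT=1.417515, cosh=2.184584, sinh=1.942269; start (x,ẋ)=(0.239160, 0.290485) → end (x,ẋ)=(0.355955, 0.346731)

1 0.3540 0.2392 0.2905
2 0.7800 0.3560 0.3467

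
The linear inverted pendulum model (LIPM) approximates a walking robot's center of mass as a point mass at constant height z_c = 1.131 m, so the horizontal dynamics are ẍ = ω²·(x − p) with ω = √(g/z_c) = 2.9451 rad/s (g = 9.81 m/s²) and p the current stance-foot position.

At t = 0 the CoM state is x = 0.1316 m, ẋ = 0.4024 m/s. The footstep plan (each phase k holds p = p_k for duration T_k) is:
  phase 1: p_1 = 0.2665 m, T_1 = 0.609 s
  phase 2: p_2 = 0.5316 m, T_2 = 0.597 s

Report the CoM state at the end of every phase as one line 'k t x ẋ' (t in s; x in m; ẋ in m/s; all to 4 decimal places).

phase 1: p=0.2665, T=0.609, ωT=1.793566, cosh=3.088607, sinh=2.922241; start (x,ẋ)=(0.131600, 0.402400) → end (x,ẋ)=(0.249124, 0.081867)
phase 2: p=0.5316, T=0.597, ωT=1.758225, cosh=2.987239, sinh=2.814889; start (x,ẋ)=(0.249124, 0.081867) → end (x,ẋ)=(-0.233977, -2.097210)

1 0.6090 0.2491 0.0819
2 1.2060 -0.2340 -2.0972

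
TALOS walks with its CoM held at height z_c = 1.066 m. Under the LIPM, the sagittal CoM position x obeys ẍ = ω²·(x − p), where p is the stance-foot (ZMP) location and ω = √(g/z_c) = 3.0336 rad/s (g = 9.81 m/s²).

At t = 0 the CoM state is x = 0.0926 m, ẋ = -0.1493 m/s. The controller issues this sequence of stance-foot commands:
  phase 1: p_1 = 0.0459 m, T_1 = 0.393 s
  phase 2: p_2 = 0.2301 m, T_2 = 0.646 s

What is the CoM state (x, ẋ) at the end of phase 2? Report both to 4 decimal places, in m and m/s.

x = -0.4639, ẋ = -2.0390

phase 1: p=0.0459, T=0.393, ωT=1.192205, cosh=1.798944, sinh=1.495393; start (x,ẋ)=(0.092600, -0.149300) → end (x,ẋ)=(0.056314, -0.056731)
phase 2: p=0.2301, T=0.646, ωT=1.959706, cosh=3.619069, sinh=3.478169; start (x,ẋ)=(0.056314, -0.056731) → end (x,ẋ)=(-0.463888, -2.038993)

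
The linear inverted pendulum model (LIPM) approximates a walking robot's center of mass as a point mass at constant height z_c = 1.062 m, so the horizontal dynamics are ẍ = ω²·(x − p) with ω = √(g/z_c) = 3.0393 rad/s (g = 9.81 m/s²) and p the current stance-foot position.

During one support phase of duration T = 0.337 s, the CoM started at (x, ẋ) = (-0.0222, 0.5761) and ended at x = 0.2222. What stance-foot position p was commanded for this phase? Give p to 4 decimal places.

ωT = 3.0393·0.337 = 1.024244; cosh(ωT) = 1.572029, sinh(ωT) = 1.212961
x(T) = p + (x₀−p)·cosh(ωT) + (ẋ₀/ω)·sinh(ωT) ⇒ p·(1 − cosh) = x(T) − x₀·cosh − (ẋ₀/ω)·sinh
numerator   = 0.2222 − (-0.0222)·1.572029 − (0.5761/3.0393)·1.212961 = 0.027182
denominator = 1 − 1.572029 = -0.572029
p = 0.027182 / -0.572029 = -0.0475

p = -0.0475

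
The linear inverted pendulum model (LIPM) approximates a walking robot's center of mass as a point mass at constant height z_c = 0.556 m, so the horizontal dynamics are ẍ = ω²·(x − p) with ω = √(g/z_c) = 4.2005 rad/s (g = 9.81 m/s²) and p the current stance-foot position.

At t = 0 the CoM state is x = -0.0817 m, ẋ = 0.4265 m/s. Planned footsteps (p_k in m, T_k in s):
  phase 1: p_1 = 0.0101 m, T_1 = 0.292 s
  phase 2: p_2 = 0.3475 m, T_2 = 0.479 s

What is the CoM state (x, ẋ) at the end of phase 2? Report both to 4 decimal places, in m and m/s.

x = -0.8164, ẋ = -4.6675

phase 1: p=0.0101, T=0.292, ωT=1.226546, cosh=1.851368, sinh=1.558065; start (x,ẋ)=(-0.081700, 0.426500) → end (x,ẋ)=(-0.001657, 0.188810)
phase 2: p=0.3475, T=0.479, ωT=2.012039, cosh=3.806135, sinh=3.672419; start (x,ẋ)=(-0.001657, 0.188810) → end (x,ẋ)=(-0.816365, -4.667455)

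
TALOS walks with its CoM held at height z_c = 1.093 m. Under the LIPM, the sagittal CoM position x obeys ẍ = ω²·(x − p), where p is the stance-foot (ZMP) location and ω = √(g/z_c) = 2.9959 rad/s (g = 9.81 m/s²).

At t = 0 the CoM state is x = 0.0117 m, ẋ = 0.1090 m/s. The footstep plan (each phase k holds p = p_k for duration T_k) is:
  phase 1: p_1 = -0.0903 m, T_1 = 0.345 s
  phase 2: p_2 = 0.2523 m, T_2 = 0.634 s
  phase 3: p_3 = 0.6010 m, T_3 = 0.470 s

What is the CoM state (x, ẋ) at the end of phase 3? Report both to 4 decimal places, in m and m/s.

phase 1: p=-0.0903, T=0.345, ωT=1.033585, cosh=1.583428, sinh=1.227699; start (x,ẋ)=(0.011700, 0.109000) → end (x,ẋ)=(0.115877, 0.547756)
phase 2: p=0.2523, T=0.634, ωT=1.899401, cosh=3.415773, sinh=3.266115; start (x,ẋ)=(0.115877, 0.547756) → end (x,ẋ)=(0.383471, 0.536119)
phase 3: p=0.6010, T=0.470, ωT=1.408073, cosh=2.166342, sinh=1.921728; start (x,ẋ)=(0.383471, 0.536119) → end (x,ẋ)=(0.473653, -0.090962)

x = 0.4737, ẋ = -0.0910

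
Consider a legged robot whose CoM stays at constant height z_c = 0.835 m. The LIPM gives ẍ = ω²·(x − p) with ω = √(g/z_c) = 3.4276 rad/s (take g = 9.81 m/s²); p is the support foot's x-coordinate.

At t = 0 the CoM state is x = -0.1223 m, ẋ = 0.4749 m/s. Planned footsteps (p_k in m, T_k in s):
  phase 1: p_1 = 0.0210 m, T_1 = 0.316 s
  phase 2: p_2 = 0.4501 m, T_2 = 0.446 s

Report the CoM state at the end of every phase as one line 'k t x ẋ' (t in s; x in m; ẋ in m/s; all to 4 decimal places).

phase 1: p=0.0210, T=0.316, ωT=1.083122, cosh=1.646212, sinh=1.307674; start (x,ẋ)=(-0.122300, 0.474900) → end (x,ẋ)=(-0.033722, 0.139489)
phase 2: p=0.4501, T=0.446, ωT=1.528710, cosh=2.414518, sinh=2.197703; start (x,ẋ)=(-0.033722, 0.139489) → end (x,ẋ)=(-0.628659, -3.307755)

1 0.3160 -0.0337 0.1395
2 0.7620 -0.6287 -3.3078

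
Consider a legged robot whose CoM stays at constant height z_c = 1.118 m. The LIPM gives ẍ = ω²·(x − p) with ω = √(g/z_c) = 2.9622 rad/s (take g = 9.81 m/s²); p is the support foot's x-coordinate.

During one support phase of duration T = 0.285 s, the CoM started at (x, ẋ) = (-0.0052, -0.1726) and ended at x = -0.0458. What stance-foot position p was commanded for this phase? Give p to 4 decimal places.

ωT = 2.9622·0.285 = 0.844227; cosh(ωT) = 1.378034, sinh(ωT) = 0.948145
x(T) = p + (x₀−p)·cosh(ωT) + (ẋ₀/ω)·sinh(ωT) ⇒ p·(1 − cosh) = x(T) − x₀·cosh − (ẋ₀/ω)·sinh
numerator   = -0.0458 − (-0.0052)·1.378034 − (-0.1726/2.9622)·0.948145 = 0.016612
denominator = 1 − 1.378034 = -0.378034
p = 0.016612 / -0.378034 = -0.0439

p = -0.0439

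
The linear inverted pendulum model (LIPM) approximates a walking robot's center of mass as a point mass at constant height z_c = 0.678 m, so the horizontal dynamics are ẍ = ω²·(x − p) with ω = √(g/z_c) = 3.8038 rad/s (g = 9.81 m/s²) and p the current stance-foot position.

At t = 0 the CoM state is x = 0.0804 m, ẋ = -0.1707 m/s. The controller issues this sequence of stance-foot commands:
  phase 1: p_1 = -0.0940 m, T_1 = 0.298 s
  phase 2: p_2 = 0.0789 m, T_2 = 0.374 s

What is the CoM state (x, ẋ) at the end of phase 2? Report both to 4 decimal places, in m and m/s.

x = 0.5425, ẋ = 1.8573

phase 1: p=-0.0940, T=0.298, ωT=1.133532, cosh=1.714253, sinh=1.392358; start (x,ẋ)=(0.080400, -0.170700) → end (x,ẋ)=(0.142482, 0.631044)
phase 2: p=0.0789, T=0.374, ωT=1.422621, cosh=2.194530, sinh=1.953449; start (x,ẋ)=(0.142482, 0.631044) → end (x,ẋ)=(0.542506, 1.857291)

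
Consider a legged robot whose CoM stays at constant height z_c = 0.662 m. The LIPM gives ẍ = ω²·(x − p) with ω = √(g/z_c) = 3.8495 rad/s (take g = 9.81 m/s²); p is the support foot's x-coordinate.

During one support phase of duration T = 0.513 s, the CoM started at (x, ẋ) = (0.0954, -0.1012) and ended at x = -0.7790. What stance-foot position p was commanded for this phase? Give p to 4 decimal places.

p = 0.3879

ωT = 3.8495·0.513 = 1.974794; cosh(ωT) = 3.671961, sinh(ωT) = 3.533171
x(T) = p + (x₀−p)·cosh(ωT) + (ẋ₀/ω)·sinh(ωT) ⇒ p·(1 − cosh) = x(T) − x₀·cosh − (ẋ₀/ω)·sinh
numerator   = -0.7790 − (0.0954)·3.671961 − (-0.1012/3.8495)·3.533171 = -1.036421
denominator = 1 − 3.671961 = -2.671961
p = -1.036421 / -2.671961 = 0.3879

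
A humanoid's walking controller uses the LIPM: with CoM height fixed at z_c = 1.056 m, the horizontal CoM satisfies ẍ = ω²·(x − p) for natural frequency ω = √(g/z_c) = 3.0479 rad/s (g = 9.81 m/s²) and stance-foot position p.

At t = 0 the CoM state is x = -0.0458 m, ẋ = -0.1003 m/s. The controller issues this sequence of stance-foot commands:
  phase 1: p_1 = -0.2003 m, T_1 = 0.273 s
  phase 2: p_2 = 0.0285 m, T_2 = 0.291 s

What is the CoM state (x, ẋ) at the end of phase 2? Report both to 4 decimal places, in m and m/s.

x = 0.0596, ẋ = 0.2797

phase 1: p=-0.2003, T=0.273, ωT=0.832077, cosh=1.366615, sinh=0.931471; start (x,ẋ)=(-0.045800, -0.100300) → end (x,ẋ)=(-0.019811, 0.301559)
phase 2: p=0.0285, T=0.291, ωT=0.886939, cosh=1.419801, sinh=1.007886; start (x,ẋ)=(-0.019811, 0.301559) → end (x,ẋ)=(0.059629, 0.279746)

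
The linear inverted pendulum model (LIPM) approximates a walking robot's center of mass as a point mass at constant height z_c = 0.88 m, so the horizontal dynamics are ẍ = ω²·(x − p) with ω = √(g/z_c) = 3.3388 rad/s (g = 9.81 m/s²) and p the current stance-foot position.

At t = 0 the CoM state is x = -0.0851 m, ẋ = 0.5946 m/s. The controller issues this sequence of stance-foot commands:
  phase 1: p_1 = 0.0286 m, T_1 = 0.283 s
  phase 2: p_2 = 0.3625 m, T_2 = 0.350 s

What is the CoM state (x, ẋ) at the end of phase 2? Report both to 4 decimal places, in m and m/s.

phase 1: p=0.0286, T=0.283, ωT=0.944880, cosh=1.480616, sinh=1.091890; start (x,ẋ)=(-0.085100, 0.594600) → end (x,ẋ)=(0.054706, 0.465869)
phase 2: p=0.3625, T=0.350, ωT=1.168580, cosh=1.764114, sinh=1.453306; start (x,ẋ)=(0.054706, 0.465869) → end (x,ẋ)=(0.022300, -0.671660)

x = 0.0223, ẋ = -0.6717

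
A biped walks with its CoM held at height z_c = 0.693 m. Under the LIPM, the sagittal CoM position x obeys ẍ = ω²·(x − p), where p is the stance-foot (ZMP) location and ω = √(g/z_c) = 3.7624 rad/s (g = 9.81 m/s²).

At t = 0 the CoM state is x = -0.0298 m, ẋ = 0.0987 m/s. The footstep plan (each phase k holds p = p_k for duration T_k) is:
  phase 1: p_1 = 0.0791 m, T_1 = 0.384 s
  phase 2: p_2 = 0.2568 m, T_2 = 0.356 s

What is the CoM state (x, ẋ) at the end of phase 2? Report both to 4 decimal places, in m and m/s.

phase 1: p=0.0791, T=0.384, ωT=1.444762, cosh=2.238322, sinh=2.002519; start (x,ẋ)=(-0.029800, 0.098700) → end (x,ẋ)=(-0.112121, -0.599561)
phase 2: p=0.2568, T=0.356, ωT=1.339414, cosh=2.039403, sinh=1.777404; start (x,ẋ)=(-0.112121, -0.599561) → end (x,ẋ)=(-0.778818, -3.689831)

x = -0.7788, ẋ = -3.6898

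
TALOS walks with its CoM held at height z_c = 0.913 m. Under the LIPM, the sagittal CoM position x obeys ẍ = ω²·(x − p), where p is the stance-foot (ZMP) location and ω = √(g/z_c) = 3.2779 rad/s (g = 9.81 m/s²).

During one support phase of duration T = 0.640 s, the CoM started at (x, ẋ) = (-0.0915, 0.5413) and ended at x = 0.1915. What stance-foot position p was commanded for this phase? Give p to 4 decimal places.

ωT = 3.2779·0.640 = 2.097856; cosh(ωT) = 4.135700, sinh(ωT) = 4.012981
x(T) = p + (x₀−p)·cosh(ωT) + (ẋ₀/ω)·sinh(ωT) ⇒ p·(1 − cosh) = x(T) − x₀·cosh − (ẋ₀/ω)·sinh
numerator   = 0.1915 − (-0.0915)·4.135700 − (0.5413/3.2779)·4.012981 = -0.092772
denominator = 1 − 4.135700 = -3.135700
p = -0.092772 / -3.135700 = 0.0296

p = 0.0296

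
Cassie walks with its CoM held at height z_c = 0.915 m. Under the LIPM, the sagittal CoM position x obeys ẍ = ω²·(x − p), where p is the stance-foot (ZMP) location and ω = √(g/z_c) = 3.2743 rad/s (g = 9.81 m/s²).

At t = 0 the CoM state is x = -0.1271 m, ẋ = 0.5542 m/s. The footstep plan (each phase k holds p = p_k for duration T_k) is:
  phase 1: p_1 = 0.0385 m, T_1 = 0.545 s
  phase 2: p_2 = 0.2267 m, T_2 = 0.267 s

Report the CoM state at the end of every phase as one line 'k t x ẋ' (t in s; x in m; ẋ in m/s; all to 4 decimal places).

phase 1: p=0.0385, T=0.545, ωT=1.784494, cosh=3.062222, sinh=2.894340; start (x,ẋ)=(-0.127100, 0.554200) → end (x,ẋ)=(0.021285, 0.127703)
phase 2: p=0.2267, T=0.267, ωT=0.874238, cosh=1.407114, sinh=0.989934; start (x,ẋ)=(0.021285, 0.127703) → end (x,ẋ)=(-0.023734, -0.486128)

1 0.5450 0.0213 0.1277
2 0.8120 -0.0237 -0.4861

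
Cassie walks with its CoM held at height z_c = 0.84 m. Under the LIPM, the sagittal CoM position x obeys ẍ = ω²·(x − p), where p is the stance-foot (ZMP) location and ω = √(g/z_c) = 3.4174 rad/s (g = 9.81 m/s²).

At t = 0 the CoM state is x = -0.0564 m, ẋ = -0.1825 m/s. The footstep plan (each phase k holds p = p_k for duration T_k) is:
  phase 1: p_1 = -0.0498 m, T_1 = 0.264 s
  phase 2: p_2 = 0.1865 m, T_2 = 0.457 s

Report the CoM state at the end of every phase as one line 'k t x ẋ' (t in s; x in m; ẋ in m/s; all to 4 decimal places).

phase 1: p=-0.0498, T=0.264, ωT=0.902194, cosh=1.435342, sinh=1.029663; start (x,ẋ)=(-0.056400, -0.182500) → end (x,ẋ)=(-0.114261, -0.285174)
phase 2: p=0.1865, T=0.457, ωT=1.561752, cosh=2.488467, sinh=2.278698; start (x,ẋ)=(-0.114261, -0.285174) → end (x,ẋ)=(-0.752084, -3.051735)

1 0.2640 -0.1143 -0.2852
2 0.7210 -0.7521 -3.0517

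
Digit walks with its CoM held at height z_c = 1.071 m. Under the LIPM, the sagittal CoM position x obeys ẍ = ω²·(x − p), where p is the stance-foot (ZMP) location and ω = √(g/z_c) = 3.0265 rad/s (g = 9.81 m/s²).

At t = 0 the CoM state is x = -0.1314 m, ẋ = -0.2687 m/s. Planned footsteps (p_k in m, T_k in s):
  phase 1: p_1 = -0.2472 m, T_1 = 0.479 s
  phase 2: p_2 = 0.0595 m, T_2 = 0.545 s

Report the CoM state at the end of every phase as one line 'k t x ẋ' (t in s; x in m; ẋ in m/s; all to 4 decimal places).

phase 1: p=-0.2472, T=0.479, ωT=1.449693, cosh=2.248225, sinh=2.013583; start (x,ẋ)=(-0.131400, -0.268700) → end (x,ẋ)=(-0.165626, 0.101600)
phase 2: p=0.0595, T=0.545, ωT=1.649443, cosh=2.698117, sinh=2.505960; start (x,ẋ)=(-0.165626, 0.101600) → end (x,ẋ)=(-0.463792, -1.433295)

1 0.4790 -0.1656 0.1016
2 1.0240 -0.4638 -1.4333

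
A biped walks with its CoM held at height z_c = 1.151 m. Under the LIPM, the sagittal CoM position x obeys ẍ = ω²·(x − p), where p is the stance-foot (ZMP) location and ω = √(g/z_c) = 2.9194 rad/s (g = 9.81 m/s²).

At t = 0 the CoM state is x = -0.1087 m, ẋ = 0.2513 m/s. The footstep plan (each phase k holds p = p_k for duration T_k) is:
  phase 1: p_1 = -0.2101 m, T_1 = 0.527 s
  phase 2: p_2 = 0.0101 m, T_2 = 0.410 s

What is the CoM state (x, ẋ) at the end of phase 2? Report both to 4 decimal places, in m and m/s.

phase 1: p=-0.2101, T=0.527, ωT=1.538524, cosh=2.436204, sinh=2.221506; start (x,ẋ)=(-0.108700, 0.251300) → end (x,ẋ)=(0.228157, 1.269844)
phase 2: p=0.0101, T=0.410, ωT=1.196954, cosh=1.806066, sinh=1.503953; start (x,ẋ)=(0.228157, 1.269844) → end (x,ẋ)=(1.058096, 3.250831)

x = 1.0581, ẋ = 3.2508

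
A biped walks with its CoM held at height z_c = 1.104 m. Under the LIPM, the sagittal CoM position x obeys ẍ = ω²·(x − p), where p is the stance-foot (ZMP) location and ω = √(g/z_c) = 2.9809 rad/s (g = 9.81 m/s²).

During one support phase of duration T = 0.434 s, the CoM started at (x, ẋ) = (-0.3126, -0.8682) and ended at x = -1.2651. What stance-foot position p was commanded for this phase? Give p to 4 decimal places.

p = 0.1679

ωT = 2.9809·0.434 = 1.293711; cosh(ωT) = 1.960271, sinh(ωT) = 1.686020
x(T) = p + (x₀−p)·cosh(ωT) + (ẋ₀/ω)·sinh(ωT) ⇒ p·(1 − cosh) = x(T) − x₀·cosh − (ẋ₀/ω)·sinh
numerator   = -1.2651 − (-0.3126)·1.960271 − (-0.8682/2.9809)·1.686020 = -0.161259
denominator = 1 − 1.960271 = -0.960271
p = -0.161259 / -0.960271 = 0.1679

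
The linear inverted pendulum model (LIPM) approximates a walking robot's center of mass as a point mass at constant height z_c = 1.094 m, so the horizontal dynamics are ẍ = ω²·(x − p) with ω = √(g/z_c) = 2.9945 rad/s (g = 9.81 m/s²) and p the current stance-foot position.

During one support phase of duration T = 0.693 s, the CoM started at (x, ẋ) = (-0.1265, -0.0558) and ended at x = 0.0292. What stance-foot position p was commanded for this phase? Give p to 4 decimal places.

p = -0.2016

ωT = 2.9945·0.693 = 2.075188; cosh(ωT) = 4.045790, sinh(ωT) = 3.920258
x(T) = p + (x₀−p)·cosh(ωT) + (ẋ₀/ω)·sinh(ωT) ⇒ p·(1 − cosh) = x(T) − x₀·cosh − (ẋ₀/ω)·sinh
numerator   = 0.0292 − (-0.1265)·4.045790 − (-0.0558/2.9945)·3.920258 = 0.614043
denominator = 1 − 4.045790 = -3.045790
p = 0.614043 / -3.045790 = -0.2016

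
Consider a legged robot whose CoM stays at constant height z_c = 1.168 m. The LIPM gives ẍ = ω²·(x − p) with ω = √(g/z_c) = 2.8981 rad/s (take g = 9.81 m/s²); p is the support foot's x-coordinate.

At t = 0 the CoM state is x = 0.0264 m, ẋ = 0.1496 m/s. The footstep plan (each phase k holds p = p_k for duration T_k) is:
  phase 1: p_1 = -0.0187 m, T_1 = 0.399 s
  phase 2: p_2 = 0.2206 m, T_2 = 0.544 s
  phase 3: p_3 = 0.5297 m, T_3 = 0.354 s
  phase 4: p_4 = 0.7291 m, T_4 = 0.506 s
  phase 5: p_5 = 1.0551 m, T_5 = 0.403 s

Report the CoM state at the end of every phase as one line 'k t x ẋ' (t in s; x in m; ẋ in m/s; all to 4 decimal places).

phase 1: p=-0.0187, T=0.399, ωT=1.156342, cosh=1.746460, sinh=1.431825; start (x,ẋ)=(0.026400, 0.149600) → end (x,ẋ)=(0.133976, 0.448416)
phase 2: p=0.2206, T=0.544, ωT=1.576566, cosh=2.522499, sinh=2.315815; start (x,ẋ)=(0.133976, 0.448416) → end (x,ẋ)=(0.360412, 0.549757)
phase 3: p=0.5297, T=0.354, ωT=1.025927, cosh=1.574073, sinh=1.215609; start (x,ẋ)=(0.360412, 0.549757) → end (x,ẋ)=(0.493824, 0.268964)
phase 4: p=0.7291, T=0.506, ωT=1.466439, cosh=2.282260, sinh=2.051514; start (x,ẋ)=(0.493824, 0.268964) → end (x,ẋ)=(0.382535, -0.784983)
phase 5: p=1.0551, T=0.403, ωT=1.167934, cosh=1.763176, sinh=1.452168; start (x,ẋ)=(0.382535, -0.784983) → end (x,ẋ)=(-0.524087, -4.214571)

1 0.3990 0.1340 0.4484
2 0.9430 0.3604 0.5498
3 1.2970 0.4938 0.2690
4 1.8030 0.3825 -0.7850
5 2.2060 -0.5241 -4.2146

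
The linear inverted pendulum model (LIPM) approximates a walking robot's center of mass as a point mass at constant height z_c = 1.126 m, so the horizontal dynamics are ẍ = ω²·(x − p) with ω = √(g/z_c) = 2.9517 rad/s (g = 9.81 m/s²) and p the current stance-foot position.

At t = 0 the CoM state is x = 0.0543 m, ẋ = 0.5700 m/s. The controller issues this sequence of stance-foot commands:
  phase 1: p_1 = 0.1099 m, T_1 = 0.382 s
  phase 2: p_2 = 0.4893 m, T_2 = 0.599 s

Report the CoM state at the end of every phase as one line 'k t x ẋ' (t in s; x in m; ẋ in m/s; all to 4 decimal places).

phase 1: p=0.1099, T=0.382, ωT=1.127549, cosh=1.705953, sinh=1.382127; start (x,ẋ)=(0.054300, 0.570000) → end (x,ẋ)=(0.281950, 0.745566)
phase 2: p=0.4893, T=0.599, ωT=1.768068, cosh=3.015093, sinh=2.844431; start (x,ẋ)=(0.281950, 0.745566) → end (x,ẋ)=(0.582592, 0.507062)

1 0.3820 0.2820 0.7456
2 0.9810 0.5826 0.5071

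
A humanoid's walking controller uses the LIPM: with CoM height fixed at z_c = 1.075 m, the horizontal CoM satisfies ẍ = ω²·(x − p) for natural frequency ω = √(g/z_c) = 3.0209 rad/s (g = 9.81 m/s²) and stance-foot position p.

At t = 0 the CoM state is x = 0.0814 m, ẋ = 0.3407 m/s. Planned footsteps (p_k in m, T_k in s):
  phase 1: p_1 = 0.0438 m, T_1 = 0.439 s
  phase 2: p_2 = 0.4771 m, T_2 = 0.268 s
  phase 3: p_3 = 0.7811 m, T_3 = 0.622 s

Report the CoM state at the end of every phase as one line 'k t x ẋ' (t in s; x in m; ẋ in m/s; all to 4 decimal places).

1 0.4390 0.3170 0.8857
2 0.7070 0.5258 0.7565
3 1.3290 0.7266 0.0686

phase 1: p=0.0438, T=0.439, ωT=1.326175, cosh=2.016050, sinh=1.750559; start (x,ẋ)=(0.081400, 0.340700) → end (x,ẋ)=(0.317033, 0.885707)
phase 2: p=0.4771, T=0.268, ωT=0.809601, cosh=1.346024, sinh=0.900988; start (x,ẋ)=(0.317033, 0.885707) → end (x,ẋ)=(0.525810, 0.756513)
phase 3: p=0.7811, T=0.622, ωT=1.879000, cosh=3.349848, sinh=3.197105; start (x,ẋ)=(0.525810, 0.756513) → end (x,ẋ)=(0.726556, 0.068577)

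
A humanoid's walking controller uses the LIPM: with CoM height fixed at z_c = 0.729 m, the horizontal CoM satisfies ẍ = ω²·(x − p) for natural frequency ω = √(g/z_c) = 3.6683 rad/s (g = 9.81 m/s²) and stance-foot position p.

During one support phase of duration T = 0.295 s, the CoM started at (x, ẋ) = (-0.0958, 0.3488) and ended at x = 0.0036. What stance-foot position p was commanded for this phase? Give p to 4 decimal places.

p = -0.0574

ωT = 3.6683·0.295 = 1.082148; cosh(ωT) = 1.644940, sinh(ωT) = 1.306073
x(T) = p + (x₀−p)·cosh(ωT) + (ẋ₀/ω)·sinh(ωT) ⇒ p·(1 − cosh) = x(T) − x₀·cosh − (ẋ₀/ω)·sinh
numerator   = 0.0036 − (-0.0958)·1.644940 − (0.3488/3.6683)·1.306073 = 0.036997
denominator = 1 − 1.644940 = -0.644940
p = 0.036997 / -0.644940 = -0.0574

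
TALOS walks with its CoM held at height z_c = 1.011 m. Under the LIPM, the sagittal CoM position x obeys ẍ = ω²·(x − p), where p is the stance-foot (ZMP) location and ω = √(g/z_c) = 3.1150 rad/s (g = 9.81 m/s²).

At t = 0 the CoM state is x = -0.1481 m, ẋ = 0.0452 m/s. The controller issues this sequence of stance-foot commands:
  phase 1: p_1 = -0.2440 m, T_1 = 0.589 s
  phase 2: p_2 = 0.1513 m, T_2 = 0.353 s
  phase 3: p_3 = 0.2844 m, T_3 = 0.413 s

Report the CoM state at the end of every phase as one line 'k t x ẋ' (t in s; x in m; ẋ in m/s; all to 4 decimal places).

phase 1: p=-0.2440, T=0.589, ωT=1.834735, cosh=3.211565, sinh=3.051909; start (x,ẋ)=(-0.148100, 0.045200) → end (x,ẋ)=(0.108274, 1.056855)
phase 2: p=0.1513, T=0.353, ωT=1.099595, cosh=1.667978, sinh=1.334972; start (x,ẋ)=(0.108274, 1.056855) → end (x,ẋ)=(0.532461, 1.583888)
phase 3: p=0.2844, T=0.413, ωT=1.286495, cosh=1.948157, sinh=1.671919; start (x,ẋ)=(0.532461, 1.583888) → end (x,ẋ)=(1.617785, 4.377572)

1 0.5890 0.1083 1.0569
2 0.9420 0.5325 1.5839
3 1.3550 1.6178 4.3776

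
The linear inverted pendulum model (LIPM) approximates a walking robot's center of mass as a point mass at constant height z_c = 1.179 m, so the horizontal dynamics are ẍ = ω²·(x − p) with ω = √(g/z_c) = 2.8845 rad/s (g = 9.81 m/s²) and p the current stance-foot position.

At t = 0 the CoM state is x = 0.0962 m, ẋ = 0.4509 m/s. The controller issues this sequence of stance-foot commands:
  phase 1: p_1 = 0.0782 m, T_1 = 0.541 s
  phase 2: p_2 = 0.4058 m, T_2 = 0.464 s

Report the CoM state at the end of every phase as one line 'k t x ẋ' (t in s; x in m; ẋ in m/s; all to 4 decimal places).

phase 1: p=0.0782, T=0.541, ωT=1.560515, cosh=2.485649, sinh=2.275621; start (x,ẋ)=(0.096200, 0.450900) → end (x,ẋ)=(0.478663, 1.238932)
phase 2: p=0.4058, T=0.464, ωT=1.338408, cosh=2.037616, sinh=1.775353; start (x,ẋ)=(0.478663, 1.238932) → end (x,ẋ)=(1.316804, 2.897597)

1 0.5410 0.4787 1.2389
2 1.0050 1.3168 2.8976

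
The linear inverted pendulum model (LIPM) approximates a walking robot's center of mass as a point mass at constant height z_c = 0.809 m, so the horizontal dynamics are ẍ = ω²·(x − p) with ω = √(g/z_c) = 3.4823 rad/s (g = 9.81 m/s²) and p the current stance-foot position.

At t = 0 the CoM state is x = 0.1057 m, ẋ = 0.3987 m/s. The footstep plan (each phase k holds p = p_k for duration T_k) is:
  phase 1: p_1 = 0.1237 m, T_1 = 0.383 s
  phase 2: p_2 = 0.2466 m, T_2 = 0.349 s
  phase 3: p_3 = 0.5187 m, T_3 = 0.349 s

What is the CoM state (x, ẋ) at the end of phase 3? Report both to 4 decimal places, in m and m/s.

phase 1: p=0.1237, T=0.383, ωT=1.333721, cosh=2.029317, sinh=1.765822; start (x,ẋ)=(0.105700, 0.398700) → end (x,ẋ)=(0.289347, 0.698404)
phase 2: p=0.2466, T=0.349, ωT=1.215323, cosh=1.833998, sinh=1.537384; start (x,ẋ)=(0.289347, 0.698404) → end (x,ẋ)=(0.633333, 1.509724)
phase 3: p=0.5187, T=0.349, ωT=1.215323, cosh=1.833998, sinh=1.537384; start (x,ẋ)=(0.633333, 1.509724) → end (x,ẋ)=(1.395458, 3.382535)

x = 1.3955, ẋ = 3.3825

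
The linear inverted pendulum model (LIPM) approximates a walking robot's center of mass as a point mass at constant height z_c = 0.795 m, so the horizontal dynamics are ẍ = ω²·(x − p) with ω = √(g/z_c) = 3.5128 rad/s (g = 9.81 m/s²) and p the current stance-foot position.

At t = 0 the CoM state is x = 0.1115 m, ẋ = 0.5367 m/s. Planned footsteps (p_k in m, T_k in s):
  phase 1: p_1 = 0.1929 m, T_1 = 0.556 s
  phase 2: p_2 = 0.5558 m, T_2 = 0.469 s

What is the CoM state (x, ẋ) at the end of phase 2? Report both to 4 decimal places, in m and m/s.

x = 0.8823, ẋ = 1.4148

phase 1: p=0.1929, T=0.556, ωT=1.953117, cosh=3.596230, sinh=3.454399; start (x,ẋ)=(0.111500, 0.536700) → end (x,ẋ)=(0.427944, 0.942339)
phase 2: p=0.5558, T=0.469, ωT=1.647503, cosh=2.693263, sinh=2.500733; start (x,ẋ)=(0.427944, 0.942339) → end (x,ẋ)=(0.882294, 1.414807)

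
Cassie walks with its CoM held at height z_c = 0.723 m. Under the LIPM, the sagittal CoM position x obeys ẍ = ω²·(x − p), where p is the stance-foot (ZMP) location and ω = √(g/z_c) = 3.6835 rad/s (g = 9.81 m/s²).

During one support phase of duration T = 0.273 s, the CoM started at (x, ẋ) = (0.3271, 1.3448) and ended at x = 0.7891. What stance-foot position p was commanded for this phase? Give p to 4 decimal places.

ωT = 3.6835·0.273 = 1.005596; cosh(ωT) = 1.549681, sinh(ωT) = 1.183854
x(T) = p + (x₀−p)·cosh(ωT) + (ẋ₀/ω)·sinh(ωT) ⇒ p·(1 − cosh) = x(T) − x₀·cosh − (ẋ₀/ω)·sinh
numerator   = 0.7891 − (0.3271)·1.549681 − (1.3448/3.6835)·1.183854 = -0.150011
denominator = 1 − 1.549681 = -0.549681
p = -0.150011 / -0.549681 = 0.2729

p = 0.2729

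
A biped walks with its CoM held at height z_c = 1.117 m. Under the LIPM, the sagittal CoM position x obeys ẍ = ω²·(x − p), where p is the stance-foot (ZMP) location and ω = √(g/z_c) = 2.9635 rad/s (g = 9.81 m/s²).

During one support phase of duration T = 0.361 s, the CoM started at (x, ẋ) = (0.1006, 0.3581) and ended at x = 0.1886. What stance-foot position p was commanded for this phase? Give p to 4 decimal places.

ωT = 2.9635·0.361 = 1.069823; cosh(ωT) = 1.628967, sinh(ωT) = 1.285898
x(T) = p + (x₀−p)·cosh(ωT) + (ẋ₀/ω)·sinh(ωT) ⇒ p·(1 − cosh) = x(T) − x₀·cosh − (ẋ₀/ω)·sinh
numerator   = 0.1886 − (0.1006)·1.628967 − (0.3581/2.9635)·1.285898 = -0.130658
denominator = 1 − 1.628967 = -0.628967
p = -0.130658 / -0.628967 = 0.2077

p = 0.2077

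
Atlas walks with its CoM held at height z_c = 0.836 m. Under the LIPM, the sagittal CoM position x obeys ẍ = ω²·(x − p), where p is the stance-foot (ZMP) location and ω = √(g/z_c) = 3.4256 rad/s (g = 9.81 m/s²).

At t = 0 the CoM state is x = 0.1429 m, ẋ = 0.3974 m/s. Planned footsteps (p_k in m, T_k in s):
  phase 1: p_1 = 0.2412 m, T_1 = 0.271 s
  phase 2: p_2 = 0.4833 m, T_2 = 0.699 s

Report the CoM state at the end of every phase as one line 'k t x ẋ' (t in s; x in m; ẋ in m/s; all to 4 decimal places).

1 0.2710 0.2213 0.2218
2 0.9700 -0.6130 -3.6534

phase 1: p=0.2412, T=0.271, ωT=0.928338, cosh=1.462755, sinh=1.067545; start (x,ẋ)=(0.142900, 0.397400) → end (x,ẋ)=(0.221256, 0.221818)
phase 2: p=0.4833, T=0.699, ωT=2.394494, cosh=5.526936, sinh=5.435718; start (x,ẋ)=(0.221256, 0.221818) → end (x,ẋ)=(-0.613023, -3.653446)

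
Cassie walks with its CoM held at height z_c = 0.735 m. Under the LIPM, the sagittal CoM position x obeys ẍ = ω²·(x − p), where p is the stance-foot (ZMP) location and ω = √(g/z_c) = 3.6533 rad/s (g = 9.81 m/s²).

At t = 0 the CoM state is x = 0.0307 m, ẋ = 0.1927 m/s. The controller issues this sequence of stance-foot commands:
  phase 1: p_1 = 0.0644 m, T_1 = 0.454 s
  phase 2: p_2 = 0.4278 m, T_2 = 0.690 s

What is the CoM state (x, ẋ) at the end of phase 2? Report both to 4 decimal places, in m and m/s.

phase 1: p=0.0644, T=0.454, ωT=1.658598, cosh=2.721175, sinh=2.530769; start (x,ẋ)=(0.030700, 0.192700) → end (x,ẋ)=(0.106186, 0.212792)
phase 2: p=0.4278, T=0.690, ωT=2.520777, cosh=6.259327, sinh=6.178930; start (x,ẋ)=(0.106186, 0.212792) → end (x,ẋ)=(-1.225384, -5.928006)

x = -1.2254, ẋ = -5.9280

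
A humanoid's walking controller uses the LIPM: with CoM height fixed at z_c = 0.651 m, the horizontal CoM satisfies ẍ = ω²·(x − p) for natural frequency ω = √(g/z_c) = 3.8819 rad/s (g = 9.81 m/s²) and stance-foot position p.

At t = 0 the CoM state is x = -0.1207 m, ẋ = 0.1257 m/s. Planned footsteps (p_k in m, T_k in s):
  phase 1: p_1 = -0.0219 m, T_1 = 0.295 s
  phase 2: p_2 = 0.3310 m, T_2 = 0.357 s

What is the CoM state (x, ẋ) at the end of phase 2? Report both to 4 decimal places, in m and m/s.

phase 1: p=-0.0219, T=0.295, ωT=1.145160, cosh=1.730559, sinh=1.412386; start (x,ẋ)=(-0.120700, 0.125700) → end (x,ẋ)=(-0.147145, -0.324164)
phase 2: p=0.3310, T=0.357, ωT=1.385838, cosh=2.124145, sinh=1.874031; start (x,ẋ)=(-0.147145, -0.324164) → end (x,ẋ)=(-0.841142, -4.166978)

x = -0.8411, ẋ = -4.1670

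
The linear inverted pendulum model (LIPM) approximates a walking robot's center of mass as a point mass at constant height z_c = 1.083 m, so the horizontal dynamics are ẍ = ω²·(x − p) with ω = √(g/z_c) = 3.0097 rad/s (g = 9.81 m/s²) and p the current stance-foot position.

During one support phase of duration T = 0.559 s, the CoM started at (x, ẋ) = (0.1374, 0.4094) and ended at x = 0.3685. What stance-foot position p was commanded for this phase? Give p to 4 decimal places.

p = 0.2059

ωT = 3.0097·0.559 = 1.682422; cosh(ωT) = 2.782246, sinh(ωT) = 2.596323
x(T) = p + (x₀−p)·cosh(ωT) + (ẋ₀/ω)·sinh(ωT) ⇒ p·(1 − cosh) = x(T) − x₀·cosh − (ẋ₀/ω)·sinh
numerator   = 0.3685 − (0.1374)·2.782246 − (0.4094/3.0097)·2.596323 = -0.366950
denominator = 1 − 2.782246 = -1.782246
p = -0.366950 / -1.782246 = 0.2059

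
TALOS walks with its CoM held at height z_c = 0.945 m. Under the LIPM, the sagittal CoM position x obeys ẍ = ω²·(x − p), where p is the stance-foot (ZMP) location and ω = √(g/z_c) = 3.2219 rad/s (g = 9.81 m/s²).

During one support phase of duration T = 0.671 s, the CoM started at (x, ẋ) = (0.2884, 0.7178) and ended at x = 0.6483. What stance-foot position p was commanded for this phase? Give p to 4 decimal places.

ωT = 3.2219·0.671 = 2.161895; cosh(ωT) = 4.401345, sinh(ωT) = 4.286239
x(T) = p + (x₀−p)·cosh(ωT) + (ẋ₀/ω)·sinh(ωT) ⇒ p·(1 − cosh) = x(T) − x₀·cosh − (ẋ₀/ω)·sinh
numerator   = 0.6483 − (0.2884)·4.401345 − (0.7178/3.2219)·4.286239 = -1.575970
denominator = 1 − 4.401345 = -3.401345
p = -1.575970 / -3.401345 = 0.4633

p = 0.4633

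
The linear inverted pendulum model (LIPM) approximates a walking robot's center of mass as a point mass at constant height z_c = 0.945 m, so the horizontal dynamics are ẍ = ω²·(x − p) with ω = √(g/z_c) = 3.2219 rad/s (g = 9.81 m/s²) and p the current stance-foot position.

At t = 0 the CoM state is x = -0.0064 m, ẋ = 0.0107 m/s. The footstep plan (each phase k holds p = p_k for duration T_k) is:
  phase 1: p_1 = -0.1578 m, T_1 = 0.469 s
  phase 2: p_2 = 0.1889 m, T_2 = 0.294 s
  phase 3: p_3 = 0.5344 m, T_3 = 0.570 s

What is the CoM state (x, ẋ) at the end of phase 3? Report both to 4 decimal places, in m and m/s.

x = 2.2804, ẋ = 5.8655

phase 1: p=-0.1578, T=0.469, ωT=1.511071, cosh=2.376128, sinh=2.155454; start (x,ẋ)=(-0.006400, 0.010700) → end (x,ẋ)=(0.209104, 1.076846)
phase 2: p=0.1889, T=0.294, ωT=0.947239, cosh=1.483195, sinh=1.095384; start (x,ẋ)=(0.209104, 1.076846) → end (x,ẋ)=(0.584974, 1.668477)
phase 3: p=0.5344, T=0.570, ωT=1.836483, cosh=3.216905, sinh=3.057528; start (x,ẋ)=(0.584974, 1.668477) → end (x,ẋ)=(2.280446, 5.865533)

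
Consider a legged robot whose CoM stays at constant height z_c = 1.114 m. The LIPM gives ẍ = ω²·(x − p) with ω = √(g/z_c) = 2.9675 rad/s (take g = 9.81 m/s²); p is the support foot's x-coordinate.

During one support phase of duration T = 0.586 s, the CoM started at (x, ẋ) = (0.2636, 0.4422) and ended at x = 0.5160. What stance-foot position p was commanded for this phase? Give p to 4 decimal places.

ωT = 2.9675·0.586 = 1.738955; cosh(ωT) = 2.933548, sinh(ωT) = 2.757844
x(T) = p + (x₀−p)·cosh(ωT) + (ẋ₀/ω)·sinh(ωT) ⇒ p·(1 − cosh) = x(T) − x₀·cosh − (ẋ₀/ω)·sinh
numerator   = 0.5160 − (0.2636)·2.933548 − (0.4422/2.9675)·2.757844 = -0.668242
denominator = 1 − 2.933548 = -1.933548
p = -0.668242 / -1.933548 = 0.3456

p = 0.3456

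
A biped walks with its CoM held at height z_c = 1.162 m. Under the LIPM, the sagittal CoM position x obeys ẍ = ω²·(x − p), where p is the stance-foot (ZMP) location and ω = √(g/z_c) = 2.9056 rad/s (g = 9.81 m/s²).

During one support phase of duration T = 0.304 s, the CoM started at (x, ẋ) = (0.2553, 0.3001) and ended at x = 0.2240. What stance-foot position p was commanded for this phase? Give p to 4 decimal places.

p = 0.5794

ωT = 2.9056·0.304 = 0.883302; cosh(ωT) = 1.416145, sinh(ωT) = 1.002730
x(T) = p + (x₀−p)·cosh(ωT) + (ẋ₀/ω)·sinh(ωT) ⇒ p·(1 − cosh) = x(T) − x₀·cosh − (ẋ₀/ω)·sinh
numerator   = 0.2240 − (0.2553)·1.416145 − (0.3001/2.9056)·1.002730 = -0.241107
denominator = 1 − 1.416145 = -0.416145
p = -0.241107 / -0.416145 = 0.5794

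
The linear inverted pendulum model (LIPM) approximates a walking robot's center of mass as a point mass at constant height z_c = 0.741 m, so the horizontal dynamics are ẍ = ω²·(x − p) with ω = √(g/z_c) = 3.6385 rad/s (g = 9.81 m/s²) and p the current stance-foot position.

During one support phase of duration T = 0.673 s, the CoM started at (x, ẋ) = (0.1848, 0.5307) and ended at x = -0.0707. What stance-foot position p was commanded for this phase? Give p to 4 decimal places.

p = 0.4111

ωT = 3.6385·0.673 = 2.448711; cosh(ωT) = 5.829909, sinh(ωT) = 5.743504
x(T) = p + (x₀−p)·cosh(ωT) + (ẋ₀/ω)·sinh(ωT) ⇒ p·(1 − cosh) = x(T) − x₀·cosh − (ẋ₀/ω)·sinh
numerator   = -0.0707 − (0.1848)·5.829909 − (0.5307/3.6385)·5.743504 = -1.985796
denominator = 1 − 5.829909 = -4.829909
p = -1.985796 / -4.829909 = 0.4111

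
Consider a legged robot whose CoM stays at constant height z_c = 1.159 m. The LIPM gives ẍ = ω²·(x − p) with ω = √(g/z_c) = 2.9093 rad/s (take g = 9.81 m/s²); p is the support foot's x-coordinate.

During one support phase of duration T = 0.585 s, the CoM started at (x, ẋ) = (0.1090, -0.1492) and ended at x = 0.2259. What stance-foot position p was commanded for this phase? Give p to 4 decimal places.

p = -0.0289

ωT = 2.9093·0.585 = 1.701940; cosh(ωT) = 2.833455, sinh(ωT) = 2.651125
x(T) = p + (x₀−p)·cosh(ωT) + (ẋ₀/ω)·sinh(ωT) ⇒ p·(1 − cosh) = x(T) − x₀·cosh − (ẋ₀/ω)·sinh
numerator   = 0.2259 − (0.1090)·2.833455 − (-0.1492/2.9093)·2.651125 = 0.053013
denominator = 1 − 2.833455 = -1.833455
p = 0.053013 / -1.833455 = -0.0289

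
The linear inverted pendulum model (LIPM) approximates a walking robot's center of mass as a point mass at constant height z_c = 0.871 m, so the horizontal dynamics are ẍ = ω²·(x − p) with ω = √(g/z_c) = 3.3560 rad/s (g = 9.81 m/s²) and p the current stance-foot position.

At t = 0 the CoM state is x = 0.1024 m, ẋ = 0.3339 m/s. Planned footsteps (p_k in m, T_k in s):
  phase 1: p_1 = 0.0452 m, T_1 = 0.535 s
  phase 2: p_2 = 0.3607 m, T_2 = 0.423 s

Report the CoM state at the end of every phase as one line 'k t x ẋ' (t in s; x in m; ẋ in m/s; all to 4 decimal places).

phase 1: p=0.0452, T=0.535, ωT=1.795460, cosh=3.094148, sinh=2.928097; start (x,ẋ)=(0.102400, 0.333900) → end (x,ẋ)=(0.513512, 1.595223)
phase 2: p=0.3607, T=0.423, ωT=1.419588, cosh=2.188615, sinh=1.946801; start (x,ẋ)=(0.513512, 1.595223) → end (x,ẋ)=(1.620528, 4.489718)

1 0.5350 0.5135 1.5952
2 0.9580 1.6205 4.4897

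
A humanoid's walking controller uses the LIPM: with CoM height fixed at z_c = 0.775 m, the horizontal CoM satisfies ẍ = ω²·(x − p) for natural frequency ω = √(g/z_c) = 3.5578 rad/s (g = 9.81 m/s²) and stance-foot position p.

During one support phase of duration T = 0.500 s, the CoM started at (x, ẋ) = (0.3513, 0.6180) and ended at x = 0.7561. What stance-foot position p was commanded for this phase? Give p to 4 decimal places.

ωT = 3.5578·0.500 = 1.778900; cosh(ωT) = 3.046080, sinh(ωT) = 2.877257
x(T) = p + (x₀−p)·cosh(ωT) + (ẋ₀/ω)·sinh(ωT) ⇒ p·(1 − cosh) = x(T) − x₀·cosh − (ẋ₀/ω)·sinh
numerator   = 0.7561 − (0.3513)·3.046080 − (0.6180/3.5578)·2.877257 = -0.813776
denominator = 1 − 3.046080 = -2.046080
p = -0.813776 / -2.046080 = 0.3977

p = 0.3977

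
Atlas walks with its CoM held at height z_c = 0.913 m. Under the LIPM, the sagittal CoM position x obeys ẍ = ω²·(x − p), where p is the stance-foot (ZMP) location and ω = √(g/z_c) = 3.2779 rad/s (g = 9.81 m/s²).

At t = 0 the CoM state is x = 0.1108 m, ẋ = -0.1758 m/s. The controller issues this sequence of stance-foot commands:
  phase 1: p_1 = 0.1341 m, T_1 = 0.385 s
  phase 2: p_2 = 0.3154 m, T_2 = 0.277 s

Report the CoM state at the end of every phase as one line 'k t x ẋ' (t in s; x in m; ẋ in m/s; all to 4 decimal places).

phase 1: p=0.1341, T=0.385, ωT=1.261991, cosh=1.907770, sinh=1.624680; start (x,ẋ)=(0.110800, -0.175800) → end (x,ẋ)=(0.002514, -0.459471)
phase 2: p=0.3154, T=0.277, ωT=0.907978, cosh=1.441322, sinh=1.037983; start (x,ẋ)=(0.002514, -0.459471) → end (x,ẋ)=(-0.281066, -1.726809)

1 0.3850 0.0025 -0.4595
2 0.6620 -0.2811 -1.7268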